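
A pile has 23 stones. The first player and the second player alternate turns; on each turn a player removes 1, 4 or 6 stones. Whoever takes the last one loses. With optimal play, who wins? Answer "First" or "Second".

Second

W/L table (W = player to move can force a win):
i:   0  1  2  3  4  5  6  7  8  9 10 11 12 13 14 15 16 17 18 19 20 21 22 23
     W  L  W  L  W  W  L  W  L  W  W  L  W  L  W  W  L  W  L  W  W  L  W  L
Position 23 is L, so the second player wins.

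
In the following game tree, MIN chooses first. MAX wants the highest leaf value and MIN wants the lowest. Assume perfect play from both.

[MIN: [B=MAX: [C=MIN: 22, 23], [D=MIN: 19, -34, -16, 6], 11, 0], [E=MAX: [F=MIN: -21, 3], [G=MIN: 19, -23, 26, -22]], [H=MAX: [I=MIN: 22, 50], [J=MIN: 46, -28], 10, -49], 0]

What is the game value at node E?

-21

F: min(-21, 3) = -21
G: min(19, -23, 26, -22) = -23
E: max(-21, -23) = -21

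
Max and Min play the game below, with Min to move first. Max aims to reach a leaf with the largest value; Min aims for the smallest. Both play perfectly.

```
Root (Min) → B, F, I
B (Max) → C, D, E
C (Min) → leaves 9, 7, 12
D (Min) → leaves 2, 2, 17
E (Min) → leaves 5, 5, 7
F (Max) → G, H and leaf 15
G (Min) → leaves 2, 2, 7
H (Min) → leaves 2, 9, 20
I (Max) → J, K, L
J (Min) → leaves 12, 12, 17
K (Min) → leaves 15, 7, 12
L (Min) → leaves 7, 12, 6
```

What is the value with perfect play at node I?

12

J: min(12, 12, 17) = 12
K: min(15, 7, 12) = 7
L: min(7, 12, 6) = 6
I: max(12, 7, 6) = 12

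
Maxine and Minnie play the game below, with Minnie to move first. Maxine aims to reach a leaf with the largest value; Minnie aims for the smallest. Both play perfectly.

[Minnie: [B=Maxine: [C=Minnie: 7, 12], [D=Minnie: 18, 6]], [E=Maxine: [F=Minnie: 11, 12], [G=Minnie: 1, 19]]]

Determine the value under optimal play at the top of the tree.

C (Minnie): min(7, 12) = 7
D (Minnie): min(18, 6) = 6
B (Maxine): max(7, 6) = 7
F (Minnie): min(11, 12) = 11
G (Minnie): min(1, 19) = 1
E (Maxine): max(11, 1) = 11
Root (Minnie): min(7, 11) = 7

7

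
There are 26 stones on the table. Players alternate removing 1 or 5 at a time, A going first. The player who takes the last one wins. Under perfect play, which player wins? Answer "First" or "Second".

W/L table (W = player to move can force a win):
i:   0  1  2  3  4  5  6  7  8  9 10 11 12 13 14 15 16 17 18 19 20 21 22 23 24 25 26
     L  W  L  W  L  W  L  W  L  W  L  W  L  W  L  W  L  W  L  W  L  W  L  W  L  W  L
Position 26 is L, so the second player wins.

Second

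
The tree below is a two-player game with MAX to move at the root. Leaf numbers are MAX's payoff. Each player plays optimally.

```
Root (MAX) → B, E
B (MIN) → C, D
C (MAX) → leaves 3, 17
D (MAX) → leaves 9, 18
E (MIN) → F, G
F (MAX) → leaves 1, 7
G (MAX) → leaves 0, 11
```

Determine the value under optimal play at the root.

17

C (MAX): max(3, 17) = 17
D (MAX): max(9, 18) = 18
B (MIN): min(17, 18) = 17
F (MAX): max(1, 7) = 7
G (MAX): max(0, 11) = 11
E (MIN): min(7, 11) = 7
Root (MAX): max(17, 7) = 17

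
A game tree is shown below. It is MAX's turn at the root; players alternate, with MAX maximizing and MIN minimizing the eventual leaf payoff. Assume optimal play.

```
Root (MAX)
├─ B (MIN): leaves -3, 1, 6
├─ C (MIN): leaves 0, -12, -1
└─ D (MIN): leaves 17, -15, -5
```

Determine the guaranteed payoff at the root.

B (MIN): min(-3, 1, 6) = -3
C (MIN): min(0, -12, -1) = -12
D (MIN): min(17, -15, -5) = -15
Root (MAX): max(-3, -12, -15) = -3

-3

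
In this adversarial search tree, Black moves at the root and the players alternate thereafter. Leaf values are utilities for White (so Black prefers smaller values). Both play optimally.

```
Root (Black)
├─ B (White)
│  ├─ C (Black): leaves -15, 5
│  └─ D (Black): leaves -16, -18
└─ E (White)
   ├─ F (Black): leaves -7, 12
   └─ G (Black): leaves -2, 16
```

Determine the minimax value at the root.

C (Black): min(-15, 5) = -15
D (Black): min(-16, -18) = -18
B (White): max(-15, -18) = -15
F (Black): min(-7, 12) = -7
G (Black): min(-2, 16) = -2
E (White): max(-7, -2) = -2
Root (Black): min(-15, -2) = -15

-15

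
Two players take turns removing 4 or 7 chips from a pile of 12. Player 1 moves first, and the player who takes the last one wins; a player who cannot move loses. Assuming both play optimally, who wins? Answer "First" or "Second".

Positions where the player to move wins (W) vs loses (L):
i:   0  1  2  3  4  5  6  7  8  9 10 11 12
     L  L  L  L  W  W  W  W  W  W  W  L  L
Position 12 is L, so the second player wins.

Second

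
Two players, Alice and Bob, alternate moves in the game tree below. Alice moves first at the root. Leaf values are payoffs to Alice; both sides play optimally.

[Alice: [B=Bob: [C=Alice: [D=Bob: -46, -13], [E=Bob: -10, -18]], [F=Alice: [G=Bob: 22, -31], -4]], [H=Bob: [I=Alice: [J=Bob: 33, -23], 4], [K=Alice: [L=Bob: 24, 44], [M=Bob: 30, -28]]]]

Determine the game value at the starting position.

4

D (Bob): min(-46, -13) = -46
E (Bob): min(-10, -18) = -18
C (Alice): max(-46, -18) = -18
G (Bob): min(22, -31) = -31
F (Alice): max(-31, -4) = -4
B (Bob): min(-18, -4) = -18
J (Bob): min(33, -23) = -23
I (Alice): max(-23, 4) = 4
L (Bob): min(24, 44) = 24
M (Bob): min(30, -28) = -28
K (Alice): max(24, -28) = 24
H (Bob): min(4, 24) = 4
Root (Alice): max(-18, 4) = 4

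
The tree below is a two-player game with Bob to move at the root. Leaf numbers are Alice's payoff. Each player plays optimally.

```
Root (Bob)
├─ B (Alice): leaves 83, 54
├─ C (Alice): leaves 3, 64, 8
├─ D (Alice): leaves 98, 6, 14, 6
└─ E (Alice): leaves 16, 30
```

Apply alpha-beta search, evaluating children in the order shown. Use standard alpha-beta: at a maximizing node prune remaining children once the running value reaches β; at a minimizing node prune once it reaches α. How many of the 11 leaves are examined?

B [α=-∞,β=+∞]: v=83
C [α=-∞,β=83]: v=64
D [α=-∞,β=64]: v=98 after child 1 ≥ β → β-cutoff, skip 3
E [α=-∞,β=64]: v=30
Root [α=-∞,β=+∞]: v=30
Leaves evaluated: 8 of 11.

8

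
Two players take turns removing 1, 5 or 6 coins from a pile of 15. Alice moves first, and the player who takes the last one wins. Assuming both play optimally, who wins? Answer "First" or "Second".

Second

Mark each pile size as W (mover wins) or L (mover loses):
i:   0  1  2  3  4  5  6  7  8  9 10 11 12 13 14 15
     L  W  L  W  L  W  W  W  W  W  W  L  W  L  W  L
Position 15 is L, so the second player wins.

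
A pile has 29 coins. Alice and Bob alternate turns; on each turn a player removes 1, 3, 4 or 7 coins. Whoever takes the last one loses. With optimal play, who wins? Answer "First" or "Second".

Mark each pile size as W (mover wins) or L (mover loses):
i:   0  1  2  3  4  5  6  7  8  9 10 11 12 13 14 15 16 17 18 19 20 21 22 23 24 25 26 27 28 29
     W  L  W  L  W  W  W  W  W  L  W  L  W  W  W  W  W  L  W  L  W  W  W  W  W  L  W  L  W  W
Position 29 is W, so the first player wins.

First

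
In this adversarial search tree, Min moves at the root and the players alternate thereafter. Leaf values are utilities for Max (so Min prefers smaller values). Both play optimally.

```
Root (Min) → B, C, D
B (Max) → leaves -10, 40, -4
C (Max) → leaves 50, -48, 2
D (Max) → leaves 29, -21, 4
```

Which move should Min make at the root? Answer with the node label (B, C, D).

D

B (Max): max(-10, 40, -4) = 40
C (Max): max(50, -48, 2) = 50
D (Max): max(29, -21, 4) = 29
Root (Min): min(40, 50, 29) = 29
Min picks the child with the lowest value: D (value 29).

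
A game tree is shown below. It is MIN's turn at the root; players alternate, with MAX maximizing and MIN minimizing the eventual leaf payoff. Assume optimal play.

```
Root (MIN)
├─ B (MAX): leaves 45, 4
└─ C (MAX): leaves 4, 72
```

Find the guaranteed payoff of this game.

45

B (MAX): max(45, 4) = 45
C (MAX): max(4, 72) = 72
Root (MIN): min(45, 72) = 45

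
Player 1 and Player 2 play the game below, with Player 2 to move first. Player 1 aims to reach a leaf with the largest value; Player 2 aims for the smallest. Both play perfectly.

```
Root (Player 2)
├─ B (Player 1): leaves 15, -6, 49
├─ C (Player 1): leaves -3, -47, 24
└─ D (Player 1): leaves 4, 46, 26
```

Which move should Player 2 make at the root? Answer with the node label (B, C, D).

C

B (Player 1): max(15, -6, 49) = 49
C (Player 1): max(-3, -47, 24) = 24
D (Player 1): max(4, 46, 26) = 46
Root (Player 2): min(49, 24, 46) = 24
Player 2 picks the child with the lowest value: C (value 24).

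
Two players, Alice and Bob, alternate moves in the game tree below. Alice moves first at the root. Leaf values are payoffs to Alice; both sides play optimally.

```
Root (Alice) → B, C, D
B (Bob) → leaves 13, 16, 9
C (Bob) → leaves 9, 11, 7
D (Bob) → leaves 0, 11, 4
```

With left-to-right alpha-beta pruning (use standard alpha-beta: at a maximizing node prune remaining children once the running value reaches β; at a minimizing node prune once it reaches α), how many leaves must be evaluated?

5

B [α=-∞,β=+∞]: v=9
C [α=9,β=+∞]: v=9 after child 1 ≤ α → α-cutoff, skip 2
D [α=9,β=+∞]: v=0 after child 1 ≤ α → α-cutoff, skip 2
Root [α=-∞,β=+∞]: v=9
Leaves evaluated: 5 of 9.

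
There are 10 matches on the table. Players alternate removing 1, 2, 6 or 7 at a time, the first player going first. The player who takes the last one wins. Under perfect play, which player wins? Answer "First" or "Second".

First

Positions where the player to move wins (W) vs loses (L):
i:   0  1  2  3  4  5  6  7  8  9 10
     L  W  W  L  W  W  W  W  L  W  W
Position 10 is W, so the first player wins.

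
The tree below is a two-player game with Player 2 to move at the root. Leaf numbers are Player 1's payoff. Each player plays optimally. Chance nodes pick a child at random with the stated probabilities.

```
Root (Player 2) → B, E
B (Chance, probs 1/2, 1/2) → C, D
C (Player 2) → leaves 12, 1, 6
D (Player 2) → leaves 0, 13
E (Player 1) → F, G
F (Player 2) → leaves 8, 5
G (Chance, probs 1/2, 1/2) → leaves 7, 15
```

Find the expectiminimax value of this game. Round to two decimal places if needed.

C (Player 2): min(12, 1, 6) = 1
D (Player 2): min(0, 13) = 0
B (Chance): 1/2·1 + 1/2·0 = 0.5
F (Player 2): min(8, 5) = 5
G (Chance): 1/2·7 + 1/2·15 = 11
E (Player 1): max(5, 11) = 11
Root (Player 2): min(0.5, 11) = 0.5

0.5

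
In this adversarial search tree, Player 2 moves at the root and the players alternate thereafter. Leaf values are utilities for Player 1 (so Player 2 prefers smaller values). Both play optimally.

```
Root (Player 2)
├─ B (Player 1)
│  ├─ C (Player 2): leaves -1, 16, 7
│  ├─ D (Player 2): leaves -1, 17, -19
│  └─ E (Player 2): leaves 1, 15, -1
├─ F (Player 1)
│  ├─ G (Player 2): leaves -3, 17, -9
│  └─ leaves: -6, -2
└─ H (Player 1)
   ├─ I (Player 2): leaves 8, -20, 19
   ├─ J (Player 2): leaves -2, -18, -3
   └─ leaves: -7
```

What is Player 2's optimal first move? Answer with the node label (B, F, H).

C (Player 2): min(-1, 16, 7) = -1
D (Player 2): min(-1, 17, -19) = -19
E (Player 2): min(1, 15, -1) = -1
B (Player 1): max(-1, -19, -1) = -1
G (Player 2): min(-3, 17, -9) = -9
F (Player 1): max(-9, -6, -2) = -2
I (Player 2): min(8, -20, 19) = -20
J (Player 2): min(-2, -18, -3) = -18
H (Player 1): max(-20, -18, -7) = -7
Root (Player 2): min(-1, -2, -7) = -7
Player 2 picks the child with the lowest value: H (value -7).

H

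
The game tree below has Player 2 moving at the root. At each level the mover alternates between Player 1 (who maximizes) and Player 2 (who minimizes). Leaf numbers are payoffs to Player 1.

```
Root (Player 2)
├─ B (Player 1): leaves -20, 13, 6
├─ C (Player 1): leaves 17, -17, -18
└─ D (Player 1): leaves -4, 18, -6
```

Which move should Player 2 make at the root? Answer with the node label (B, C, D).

B

B (Player 1): max(-20, 13, 6) = 13
C (Player 1): max(17, -17, -18) = 17
D (Player 1): max(-4, 18, -6) = 18
Root (Player 2): min(13, 17, 18) = 13
Player 2 picks the child with the lowest value: B (value 13).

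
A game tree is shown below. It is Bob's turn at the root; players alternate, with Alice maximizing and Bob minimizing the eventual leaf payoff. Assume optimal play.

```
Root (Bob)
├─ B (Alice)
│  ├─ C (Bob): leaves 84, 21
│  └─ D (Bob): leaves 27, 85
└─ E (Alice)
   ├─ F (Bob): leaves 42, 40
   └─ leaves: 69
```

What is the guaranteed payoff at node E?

F: min(42, 40) = 40
E: max(40, 69) = 69

69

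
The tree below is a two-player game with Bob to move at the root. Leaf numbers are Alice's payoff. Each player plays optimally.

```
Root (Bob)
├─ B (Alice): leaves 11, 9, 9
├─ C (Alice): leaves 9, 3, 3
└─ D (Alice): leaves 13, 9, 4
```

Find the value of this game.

9

B (Alice): max(11, 9, 9) = 11
C (Alice): max(9, 3, 3) = 9
D (Alice): max(13, 9, 4) = 13
Root (Bob): min(11, 9, 13) = 9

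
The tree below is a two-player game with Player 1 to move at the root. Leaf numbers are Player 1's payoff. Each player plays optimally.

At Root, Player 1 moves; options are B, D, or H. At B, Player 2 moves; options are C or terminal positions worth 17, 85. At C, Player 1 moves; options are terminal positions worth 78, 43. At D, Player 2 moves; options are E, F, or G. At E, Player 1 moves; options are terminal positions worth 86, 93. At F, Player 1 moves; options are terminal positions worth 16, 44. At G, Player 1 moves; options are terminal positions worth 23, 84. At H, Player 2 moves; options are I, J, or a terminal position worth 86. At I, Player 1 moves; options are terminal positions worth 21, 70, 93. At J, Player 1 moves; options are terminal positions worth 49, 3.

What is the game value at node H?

49

I: max(21, 70, 93) = 93
J: max(49, 3) = 49
H: min(93, 49, 86) = 49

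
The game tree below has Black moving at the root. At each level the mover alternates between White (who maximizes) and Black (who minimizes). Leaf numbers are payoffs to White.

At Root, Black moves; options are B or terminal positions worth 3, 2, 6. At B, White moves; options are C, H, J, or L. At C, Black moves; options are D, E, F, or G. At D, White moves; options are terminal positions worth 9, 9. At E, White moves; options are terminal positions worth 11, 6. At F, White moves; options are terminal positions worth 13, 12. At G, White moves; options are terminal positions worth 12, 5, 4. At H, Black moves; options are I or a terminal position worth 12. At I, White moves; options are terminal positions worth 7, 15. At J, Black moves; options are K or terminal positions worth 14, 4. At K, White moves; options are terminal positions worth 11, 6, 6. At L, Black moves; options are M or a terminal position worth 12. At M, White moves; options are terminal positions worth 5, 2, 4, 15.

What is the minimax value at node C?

D: max(9, 9) = 9
E: max(11, 6) = 11
F: max(13, 12) = 13
G: max(12, 5, 4) = 12
C: min(9, 11, 13, 12) = 9

9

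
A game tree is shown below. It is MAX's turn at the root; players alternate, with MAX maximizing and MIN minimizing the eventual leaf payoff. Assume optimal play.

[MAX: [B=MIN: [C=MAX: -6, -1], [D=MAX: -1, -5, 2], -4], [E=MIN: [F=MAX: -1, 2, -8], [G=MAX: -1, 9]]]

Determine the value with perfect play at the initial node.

2

C (MAX): max(-6, -1) = -1
D (MAX): max(-1, -5, 2) = 2
B (MIN): min(-1, 2, -4) = -4
F (MAX): max(-1, 2, -8) = 2
G (MAX): max(-1, 9) = 9
E (MIN): min(2, 9) = 2
Root (MAX): max(-4, 2) = 2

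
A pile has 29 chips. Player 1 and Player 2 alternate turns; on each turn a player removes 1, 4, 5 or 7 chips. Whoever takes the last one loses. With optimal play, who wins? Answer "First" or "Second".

Positions where the player to move wins (W) vs loses (L):
i:   0  1  2  3  4  5  6  7  8  9 10 11 12 13 14 15 16 17 18 19 20 21 22 23 24 25 26 27 28 29
     W  L  W  L  W  W  W  W  W  L  W  L  W  W  W  W  W  L  W  L  W  W  W  W  W  L  W  L  W  W
Position 29 is W, so the first player wins.

First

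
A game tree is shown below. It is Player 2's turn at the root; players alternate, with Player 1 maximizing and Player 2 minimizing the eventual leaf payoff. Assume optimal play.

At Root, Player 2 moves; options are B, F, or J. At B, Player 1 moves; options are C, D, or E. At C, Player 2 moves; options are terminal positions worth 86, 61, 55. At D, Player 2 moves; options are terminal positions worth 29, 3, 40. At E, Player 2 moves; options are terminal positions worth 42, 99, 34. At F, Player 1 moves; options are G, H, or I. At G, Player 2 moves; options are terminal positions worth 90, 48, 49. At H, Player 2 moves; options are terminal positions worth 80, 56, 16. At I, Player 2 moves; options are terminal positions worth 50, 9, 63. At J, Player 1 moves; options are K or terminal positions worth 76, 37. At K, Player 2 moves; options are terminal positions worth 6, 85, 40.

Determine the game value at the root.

48

C (Player 2): min(86, 61, 55) = 55
D (Player 2): min(29, 3, 40) = 3
E (Player 2): min(42, 99, 34) = 34
B (Player 1): max(55, 3, 34) = 55
G (Player 2): min(90, 48, 49) = 48
H (Player 2): min(80, 56, 16) = 16
I (Player 2): min(50, 9, 63) = 9
F (Player 1): max(48, 16, 9) = 48
K (Player 2): min(6, 85, 40) = 6
J (Player 1): max(6, 76, 37) = 76
Root (Player 2): min(55, 48, 76) = 48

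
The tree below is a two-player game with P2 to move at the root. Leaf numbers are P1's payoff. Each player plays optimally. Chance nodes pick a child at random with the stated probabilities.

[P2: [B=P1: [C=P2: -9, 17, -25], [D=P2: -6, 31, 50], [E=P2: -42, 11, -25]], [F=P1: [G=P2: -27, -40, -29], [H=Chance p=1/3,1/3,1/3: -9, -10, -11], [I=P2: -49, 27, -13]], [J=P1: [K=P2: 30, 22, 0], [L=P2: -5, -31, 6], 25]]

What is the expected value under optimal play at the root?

C (P2): min(-9, 17, -25) = -25
D (P2): min(-6, 31, 50) = -6
E (P2): min(-42, 11, -25) = -42
B (P1): max(-25, -6, -42) = -6
G (P2): min(-27, -40, -29) = -40
H (Chance): 1/3·-9 + 1/3·-10 + 1/3·-11 = -10
I (P2): min(-49, 27, -13) = -49
F (P1): max(-40, -10, -49) = -10
K (P2): min(30, 22, 0) = 0
L (P2): min(-5, -31, 6) = -31
J (P1): max(0, -31, 25) = 25
Root (P2): min(-6, -10, 25) = -10

-10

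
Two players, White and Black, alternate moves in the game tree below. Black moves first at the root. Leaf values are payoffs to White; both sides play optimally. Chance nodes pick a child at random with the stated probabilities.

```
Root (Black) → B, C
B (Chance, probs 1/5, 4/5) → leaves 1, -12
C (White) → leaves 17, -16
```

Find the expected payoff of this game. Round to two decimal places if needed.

-9.4

B (Chance): 1/5·1 + 4/5·-12 = -9.4
C (White): max(17, -16) = 17
Root (Black): min(-9.4, 17) = -9.4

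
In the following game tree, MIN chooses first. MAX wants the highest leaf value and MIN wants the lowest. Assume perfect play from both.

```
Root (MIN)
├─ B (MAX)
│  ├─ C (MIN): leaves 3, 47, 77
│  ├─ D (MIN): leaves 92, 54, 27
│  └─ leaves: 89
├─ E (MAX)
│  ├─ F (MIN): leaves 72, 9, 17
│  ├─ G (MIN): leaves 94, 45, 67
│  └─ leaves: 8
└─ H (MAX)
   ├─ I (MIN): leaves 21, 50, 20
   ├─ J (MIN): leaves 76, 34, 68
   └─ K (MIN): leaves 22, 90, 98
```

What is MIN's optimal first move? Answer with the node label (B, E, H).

C (MIN): min(3, 47, 77) = 3
D (MIN): min(92, 54, 27) = 27
B (MAX): max(3, 27, 89) = 89
F (MIN): min(72, 9, 17) = 9
G (MIN): min(94, 45, 67) = 45
E (MAX): max(9, 45, 8) = 45
I (MIN): min(21, 50, 20) = 20
J (MIN): min(76, 34, 68) = 34
K (MIN): min(22, 90, 98) = 22
H (MAX): max(20, 34, 22) = 34
Root (MIN): min(89, 45, 34) = 34
MIN picks the child with the lowest value: H (value 34).

H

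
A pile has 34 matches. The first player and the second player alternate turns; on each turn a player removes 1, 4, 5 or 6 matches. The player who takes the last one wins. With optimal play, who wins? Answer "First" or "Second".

Positions where the player to move wins (W) vs loses (L):
i:   0  1  2  3  4  5  6  7  8  9 10 11 12 13 14 15 16 17 18 19 20 21 22 23 24 25 26 27 28 29 30 31 32 33 34
     L  W  L  W  W  W  W  W  W  L  W  L  W  W  W  W  W  W  L  W  L  W  W  W  W  W  W  L  W  L  W  W  W  W  W
Position 34 is W, so the first player wins.

First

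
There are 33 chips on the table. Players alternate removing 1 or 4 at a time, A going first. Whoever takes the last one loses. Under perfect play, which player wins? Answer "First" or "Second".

i:   0  1  2  3  4  5  6  7  8  9 10 11 12 13 14 15 16 17 18 19 20 21 22 23 24 25 26 27 28 29 30 31 32 33
     W  L  W  L  W  W  L  W  L  W  W  L  W  L  W  W  L  W  L  W  W  L  W  L  W  W  L  W  L  W  W  L  W  L
Position 33 is L, so the second player wins.

Second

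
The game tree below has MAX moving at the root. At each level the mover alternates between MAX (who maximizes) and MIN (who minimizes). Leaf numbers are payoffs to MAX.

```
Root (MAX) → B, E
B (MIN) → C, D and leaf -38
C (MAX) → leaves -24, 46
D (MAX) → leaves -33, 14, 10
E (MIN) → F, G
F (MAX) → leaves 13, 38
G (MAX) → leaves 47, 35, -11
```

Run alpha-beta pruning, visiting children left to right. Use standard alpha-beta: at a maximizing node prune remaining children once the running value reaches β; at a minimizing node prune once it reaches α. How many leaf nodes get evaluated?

C [α=-∞,β=+∞]: v=46
D [α=-∞,β=46]: v=14
B [α=-∞,β=+∞]: v=-38
F [α=-38,β=+∞]: v=38
G [α=-38,β=38]: v=47 after child 1 ≥ β → β-cutoff, skip 2
E [α=-38,β=+∞]: v=38
Root [α=-∞,β=+∞]: v=38
Leaves evaluated: 9 of 11.

9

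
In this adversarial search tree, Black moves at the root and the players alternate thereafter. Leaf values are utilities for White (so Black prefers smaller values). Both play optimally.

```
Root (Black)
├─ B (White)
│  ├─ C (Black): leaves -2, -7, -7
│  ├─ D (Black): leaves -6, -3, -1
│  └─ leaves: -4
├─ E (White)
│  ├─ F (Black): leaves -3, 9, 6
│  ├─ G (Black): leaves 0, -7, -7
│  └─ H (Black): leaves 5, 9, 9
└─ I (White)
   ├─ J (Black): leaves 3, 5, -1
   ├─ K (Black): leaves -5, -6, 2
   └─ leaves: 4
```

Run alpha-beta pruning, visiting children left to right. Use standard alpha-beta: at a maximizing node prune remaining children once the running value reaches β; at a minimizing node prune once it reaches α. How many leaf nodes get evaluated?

13

C [α=-∞,β=+∞]: v=-7
D [α=-7,β=+∞]: v=-6
B [α=-∞,β=+∞]: v=-4
F [α=-∞,β=-4]: v=-3
E [α=-∞,β=-4]: v=-3 after child 1 ≥ β → β-cutoff, skip 2
J [α=-∞,β=-4]: v=-1
I [α=-∞,β=-4]: v=-1 after child 1 ≥ β → β-cutoff, skip 2
Root [α=-∞,β=+∞]: v=-4
Leaves evaluated: 13 of 23.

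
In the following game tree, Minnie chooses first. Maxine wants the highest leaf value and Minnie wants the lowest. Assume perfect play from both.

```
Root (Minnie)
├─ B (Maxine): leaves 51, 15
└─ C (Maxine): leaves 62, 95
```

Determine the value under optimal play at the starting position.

B (Maxine): max(51, 15) = 51
C (Maxine): max(62, 95) = 95
Root (Minnie): min(51, 95) = 51

51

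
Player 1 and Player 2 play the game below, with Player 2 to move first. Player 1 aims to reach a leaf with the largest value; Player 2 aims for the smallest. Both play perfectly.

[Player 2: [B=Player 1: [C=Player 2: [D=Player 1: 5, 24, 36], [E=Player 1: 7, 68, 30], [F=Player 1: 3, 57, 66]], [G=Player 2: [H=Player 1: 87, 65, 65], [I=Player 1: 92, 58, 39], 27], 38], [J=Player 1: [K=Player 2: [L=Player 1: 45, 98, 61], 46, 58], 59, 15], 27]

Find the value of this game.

D (Player 1): max(5, 24, 36) = 36
E (Player 1): max(7, 68, 30) = 68
F (Player 1): max(3, 57, 66) = 66
C (Player 2): min(36, 68, 66) = 36
H (Player 1): max(87, 65, 65) = 87
I (Player 1): max(92, 58, 39) = 92
G (Player 2): min(87, 92, 27) = 27
B (Player 1): max(36, 27, 38) = 38
L (Player 1): max(45, 98, 61) = 98
K (Player 2): min(98, 46, 58) = 46
J (Player 1): max(46, 59, 15) = 59
Root (Player 2): min(38, 59, 27) = 27

27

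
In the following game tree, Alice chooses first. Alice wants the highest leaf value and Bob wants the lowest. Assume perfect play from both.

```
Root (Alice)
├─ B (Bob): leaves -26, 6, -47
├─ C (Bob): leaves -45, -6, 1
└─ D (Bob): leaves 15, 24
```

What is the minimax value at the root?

B (Bob): min(-26, 6, -47) = -47
C (Bob): min(-45, -6, 1) = -45
D (Bob): min(15, 24) = 15
Root (Alice): max(-47, -45, 15) = 15

15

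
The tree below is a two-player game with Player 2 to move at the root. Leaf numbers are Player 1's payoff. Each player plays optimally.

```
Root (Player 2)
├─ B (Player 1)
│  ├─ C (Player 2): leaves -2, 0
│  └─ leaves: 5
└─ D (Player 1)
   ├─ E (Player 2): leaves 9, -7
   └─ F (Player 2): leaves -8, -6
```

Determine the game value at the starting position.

-7

C (Player 2): min(-2, 0) = -2
B (Player 1): max(-2, 5) = 5
E (Player 2): min(9, -7) = -7
F (Player 2): min(-8, -6) = -8
D (Player 1): max(-7, -8) = -7
Root (Player 2): min(5, -7) = -7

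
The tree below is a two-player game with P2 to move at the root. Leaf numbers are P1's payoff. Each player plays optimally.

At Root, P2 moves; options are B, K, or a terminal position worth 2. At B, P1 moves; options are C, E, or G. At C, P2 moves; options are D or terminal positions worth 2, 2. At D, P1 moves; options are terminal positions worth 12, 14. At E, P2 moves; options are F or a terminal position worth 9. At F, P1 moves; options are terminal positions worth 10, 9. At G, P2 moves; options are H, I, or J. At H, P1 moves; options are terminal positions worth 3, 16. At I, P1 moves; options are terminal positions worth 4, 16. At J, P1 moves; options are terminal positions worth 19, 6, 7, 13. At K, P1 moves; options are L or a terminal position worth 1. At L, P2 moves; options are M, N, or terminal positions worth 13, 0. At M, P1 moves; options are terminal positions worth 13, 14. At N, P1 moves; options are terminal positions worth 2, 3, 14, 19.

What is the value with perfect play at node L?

0

M: max(13, 14) = 14
N: max(2, 3, 14, 19) = 19
L: min(14, 19, 13, 0) = 0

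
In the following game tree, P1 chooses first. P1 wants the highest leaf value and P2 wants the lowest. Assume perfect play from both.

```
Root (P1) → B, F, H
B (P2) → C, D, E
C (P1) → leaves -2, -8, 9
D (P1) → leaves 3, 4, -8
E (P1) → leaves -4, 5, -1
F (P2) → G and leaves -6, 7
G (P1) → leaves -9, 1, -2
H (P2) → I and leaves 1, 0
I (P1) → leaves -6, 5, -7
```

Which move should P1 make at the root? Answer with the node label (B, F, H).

C (P1): max(-2, -8, 9) = 9
D (P1): max(3, 4, -8) = 4
E (P1): max(-4, 5, -1) = 5
B (P2): min(9, 4, 5) = 4
G (P1): max(-9, 1, -2) = 1
F (P2): min(1, -6, 7) = -6
I (P1): max(-6, 5, -7) = 5
H (P2): min(5, 1, 0) = 0
Root (P1): max(4, -6, 0) = 4
P1 picks the child with the highest value: B (value 4).

B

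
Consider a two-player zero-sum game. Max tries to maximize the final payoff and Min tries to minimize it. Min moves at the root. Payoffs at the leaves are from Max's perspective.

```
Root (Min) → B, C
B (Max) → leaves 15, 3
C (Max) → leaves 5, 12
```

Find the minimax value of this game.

12

B (Max): max(15, 3) = 15
C (Max): max(5, 12) = 12
Root (Min): min(15, 12) = 12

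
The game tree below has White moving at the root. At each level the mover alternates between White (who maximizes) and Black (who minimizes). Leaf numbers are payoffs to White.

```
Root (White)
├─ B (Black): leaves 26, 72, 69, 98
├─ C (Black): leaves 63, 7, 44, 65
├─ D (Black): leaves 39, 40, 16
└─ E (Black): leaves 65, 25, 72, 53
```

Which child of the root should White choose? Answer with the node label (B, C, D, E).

B (Black): min(26, 72, 69, 98) = 26
C (Black): min(63, 7, 44, 65) = 7
D (Black): min(39, 40, 16) = 16
E (Black): min(65, 25, 72, 53) = 25
Root (White): max(26, 7, 16, 25) = 26
White picks the child with the highest value: B (value 26).

B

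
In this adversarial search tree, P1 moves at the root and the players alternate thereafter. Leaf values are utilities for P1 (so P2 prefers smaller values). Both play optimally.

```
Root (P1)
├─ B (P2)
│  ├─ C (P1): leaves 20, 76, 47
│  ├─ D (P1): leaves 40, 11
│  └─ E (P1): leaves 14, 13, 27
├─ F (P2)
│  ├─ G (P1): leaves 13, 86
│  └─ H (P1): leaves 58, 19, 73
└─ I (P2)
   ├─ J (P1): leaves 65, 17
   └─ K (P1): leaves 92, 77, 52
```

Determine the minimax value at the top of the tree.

73

C (P1): max(20, 76, 47) = 76
D (P1): max(40, 11) = 40
E (P1): max(14, 13, 27) = 27
B (P2): min(76, 40, 27) = 27
G (P1): max(13, 86) = 86
H (P1): max(58, 19, 73) = 73
F (P2): min(86, 73) = 73
J (P1): max(65, 17) = 65
K (P1): max(92, 77, 52) = 92
I (P2): min(65, 92) = 65
Root (P1): max(27, 73, 65) = 73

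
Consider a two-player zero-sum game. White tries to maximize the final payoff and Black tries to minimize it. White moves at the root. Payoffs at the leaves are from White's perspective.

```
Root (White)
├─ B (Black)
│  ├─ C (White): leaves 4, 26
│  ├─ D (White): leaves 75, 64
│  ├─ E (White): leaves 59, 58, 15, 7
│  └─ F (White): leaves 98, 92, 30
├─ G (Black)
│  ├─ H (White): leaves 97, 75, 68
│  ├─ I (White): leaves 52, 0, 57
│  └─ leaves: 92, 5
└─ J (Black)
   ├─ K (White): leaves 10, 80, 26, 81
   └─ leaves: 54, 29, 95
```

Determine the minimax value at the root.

29

C (White): max(4, 26) = 26
D (White): max(75, 64) = 75
E (White): max(59, 58, 15, 7) = 59
F (White): max(98, 92, 30) = 98
B (Black): min(26, 75, 59, 98) = 26
H (White): max(97, 75, 68) = 97
I (White): max(52, 0, 57) = 57
G (Black): min(97, 57, 92, 5) = 5
K (White): max(10, 80, 26, 81) = 81
J (Black): min(81, 54, 29, 95) = 29
Root (White): max(26, 5, 29) = 29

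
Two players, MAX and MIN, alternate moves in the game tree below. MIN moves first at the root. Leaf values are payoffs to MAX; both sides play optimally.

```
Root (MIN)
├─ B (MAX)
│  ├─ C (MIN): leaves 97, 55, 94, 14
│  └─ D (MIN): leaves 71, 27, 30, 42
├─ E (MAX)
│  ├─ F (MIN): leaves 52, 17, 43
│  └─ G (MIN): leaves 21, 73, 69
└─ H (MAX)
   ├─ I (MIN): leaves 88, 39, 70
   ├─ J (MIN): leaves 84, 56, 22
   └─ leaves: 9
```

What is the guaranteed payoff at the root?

C (MIN): min(97, 55, 94, 14) = 14
D (MIN): min(71, 27, 30, 42) = 27
B (MAX): max(14, 27) = 27
F (MIN): min(52, 17, 43) = 17
G (MIN): min(21, 73, 69) = 21
E (MAX): max(17, 21) = 21
I (MIN): min(88, 39, 70) = 39
J (MIN): min(84, 56, 22) = 22
H (MAX): max(39, 22, 9) = 39
Root (MIN): min(27, 21, 39) = 21

21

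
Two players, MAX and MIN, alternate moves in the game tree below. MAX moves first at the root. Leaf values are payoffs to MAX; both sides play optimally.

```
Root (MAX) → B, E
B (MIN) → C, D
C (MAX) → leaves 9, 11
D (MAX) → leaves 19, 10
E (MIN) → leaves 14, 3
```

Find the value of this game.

11

C (MAX): max(9, 11) = 11
D (MAX): max(19, 10) = 19
B (MIN): min(11, 19) = 11
E (MIN): min(14, 3) = 3
Root (MAX): max(11, 3) = 11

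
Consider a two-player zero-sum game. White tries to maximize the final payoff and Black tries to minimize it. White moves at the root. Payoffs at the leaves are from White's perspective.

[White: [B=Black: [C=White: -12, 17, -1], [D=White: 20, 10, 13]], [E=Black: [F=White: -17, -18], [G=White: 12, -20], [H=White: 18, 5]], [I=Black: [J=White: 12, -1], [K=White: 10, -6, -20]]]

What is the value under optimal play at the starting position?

17

C (White): max(-12, 17, -1) = 17
D (White): max(20, 10, 13) = 20
B (Black): min(17, 20) = 17
F (White): max(-17, -18) = -17
G (White): max(12, -20) = 12
H (White): max(18, 5) = 18
E (Black): min(-17, 12, 18) = -17
J (White): max(12, -1) = 12
K (White): max(10, -6, -20) = 10
I (Black): min(12, 10) = 10
Root (White): max(17, -17, 10) = 17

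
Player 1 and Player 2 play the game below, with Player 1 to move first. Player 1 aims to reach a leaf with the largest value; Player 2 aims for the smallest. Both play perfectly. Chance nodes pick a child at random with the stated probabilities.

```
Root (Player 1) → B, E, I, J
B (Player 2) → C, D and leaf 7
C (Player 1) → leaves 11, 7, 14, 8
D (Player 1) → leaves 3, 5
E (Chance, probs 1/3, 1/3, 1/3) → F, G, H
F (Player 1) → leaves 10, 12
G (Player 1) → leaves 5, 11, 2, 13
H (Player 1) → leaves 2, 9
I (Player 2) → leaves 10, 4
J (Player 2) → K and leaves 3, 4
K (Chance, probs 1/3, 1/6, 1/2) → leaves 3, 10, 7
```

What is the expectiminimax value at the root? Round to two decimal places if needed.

C (Player 1): max(11, 7, 14, 8) = 14
D (Player 1): max(3, 5) = 5
B (Player 2): min(14, 5, 7) = 5
F (Player 1): max(10, 12) = 12
G (Player 1): max(5, 11, 2, 13) = 13
H (Player 1): max(2, 9) = 9
E (Chance): 1/3·12 + 1/3·13 + 1/3·9 = 11.33
I (Player 2): min(10, 4) = 4
K (Chance): 1/3·3 + 1/6·10 + 1/2·7 = 6.17
J (Player 2): min(6.17, 3, 4) = 3
Root (Player 1): max(5, 11.33, 4, 3) = 11.33

11.33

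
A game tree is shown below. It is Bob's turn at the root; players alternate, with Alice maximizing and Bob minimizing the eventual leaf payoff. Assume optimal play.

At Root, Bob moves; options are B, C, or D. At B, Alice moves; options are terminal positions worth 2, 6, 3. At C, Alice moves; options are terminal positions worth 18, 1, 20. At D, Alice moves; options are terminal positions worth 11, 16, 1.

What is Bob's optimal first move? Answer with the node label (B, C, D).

B (Alice): max(2, 6, 3) = 6
C (Alice): max(18, 1, 20) = 20
D (Alice): max(11, 16, 1) = 16
Root (Bob): min(6, 20, 16) = 6
Bob picks the child with the lowest value: B (value 6).

B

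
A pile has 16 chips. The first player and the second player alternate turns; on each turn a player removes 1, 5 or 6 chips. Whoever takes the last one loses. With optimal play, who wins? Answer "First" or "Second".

Second

i:   0  1  2  3  4  5  6  7  8  9 10 11 12 13 14 15 16
     W  L  W  L  W  L  W  W  W  W  W  W  L  W  L  W  L
Position 16 is L, so the second player wins.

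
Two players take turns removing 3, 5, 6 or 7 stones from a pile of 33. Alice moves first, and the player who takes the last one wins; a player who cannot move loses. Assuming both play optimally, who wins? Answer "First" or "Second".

First

Positions where the player to move wins (W) vs loses (L):
i:   0  1  2  3  4  5  6  7  8  9 10 11 12 13 14 15 16 17 18 19 20 21 22 23 24 25 26 27 28 29 30 31 32 33
     L  L  L  W  W  W  W  W  W  W  L  L  L  W  W  W  W  W  W  W  L  L  L  W  W  W  W  W  W  W  L  L  L  W
Position 33 is W, so the first player wins.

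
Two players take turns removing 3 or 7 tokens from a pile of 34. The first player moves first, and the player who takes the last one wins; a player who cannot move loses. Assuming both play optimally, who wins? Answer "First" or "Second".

First

W/L table (W = player to move can force a win):
i:   0  1  2  3  4  5  6  7  8  9 10 11 12 13 14 15 16 17 18 19 20 21 22 23 24 25 26 27 28 29 30 31 32 33 34
     L  L  L  W  W  W  L  W  W  W  L  L  L  W  W  W  L  W  W  W  L  L  L  W  W  W  L  W  W  W  L  L  L  W  W
Position 34 is W, so the first player wins.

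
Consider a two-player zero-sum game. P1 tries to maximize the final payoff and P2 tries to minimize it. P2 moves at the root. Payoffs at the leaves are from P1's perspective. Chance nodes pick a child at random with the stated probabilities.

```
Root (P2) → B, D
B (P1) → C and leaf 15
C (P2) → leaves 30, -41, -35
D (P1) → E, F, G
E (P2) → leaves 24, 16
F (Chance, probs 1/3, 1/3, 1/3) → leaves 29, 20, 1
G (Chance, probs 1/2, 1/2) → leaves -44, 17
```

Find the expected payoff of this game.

15

C (P2): min(30, -41, -35) = -41
B (P1): max(-41, 15) = 15
E (P2): min(24, 16) = 16
F (Chance): 1/3·29 + 1/3·20 + 1/3·1 = 16.67
G (Chance): 1/2·-44 + 1/2·17 = -13.5
D (P1): max(16, 16.67, -13.5) = 16.67
Root (P2): min(15, 16.67) = 15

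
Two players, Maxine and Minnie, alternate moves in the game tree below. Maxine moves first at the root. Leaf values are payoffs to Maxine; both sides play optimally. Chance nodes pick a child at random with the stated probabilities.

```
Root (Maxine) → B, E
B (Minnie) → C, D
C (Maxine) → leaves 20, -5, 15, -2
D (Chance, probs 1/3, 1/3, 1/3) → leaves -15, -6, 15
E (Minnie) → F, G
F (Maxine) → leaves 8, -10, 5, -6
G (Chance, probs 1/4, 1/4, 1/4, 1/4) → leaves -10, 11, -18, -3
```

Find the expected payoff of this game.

C (Maxine): max(20, -5, 15, -2) = 20
D (Chance): 1/3·-15 + 1/3·-6 + 1/3·15 = -2
B (Minnie): min(20, -2) = -2
F (Maxine): max(8, -10, 5, -6) = 8
G (Chance): 1/4·-10 + 1/4·11 + 1/4·-18 + 1/4·-3 = -5
E (Minnie): min(8, -5) = -5
Root (Maxine): max(-2, -5) = -2

-2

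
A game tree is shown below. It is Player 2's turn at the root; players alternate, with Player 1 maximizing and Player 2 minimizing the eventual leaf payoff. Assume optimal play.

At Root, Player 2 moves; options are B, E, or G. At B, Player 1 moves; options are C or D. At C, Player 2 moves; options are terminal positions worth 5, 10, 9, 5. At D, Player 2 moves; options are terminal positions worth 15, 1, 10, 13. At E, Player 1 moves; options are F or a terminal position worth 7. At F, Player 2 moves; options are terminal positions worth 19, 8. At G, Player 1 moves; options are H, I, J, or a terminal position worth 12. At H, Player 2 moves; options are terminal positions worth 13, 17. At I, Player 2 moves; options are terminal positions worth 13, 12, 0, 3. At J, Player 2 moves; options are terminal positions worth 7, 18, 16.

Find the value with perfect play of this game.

5

C (Player 2): min(5, 10, 9, 5) = 5
D (Player 2): min(15, 1, 10, 13) = 1
B (Player 1): max(5, 1) = 5
F (Player 2): min(19, 8) = 8
E (Player 1): max(8, 7) = 8
H (Player 2): min(13, 17) = 13
I (Player 2): min(13, 12, 0, 3) = 0
J (Player 2): min(7, 18, 16) = 7
G (Player 1): max(13, 0, 7, 12) = 13
Root (Player 2): min(5, 8, 13) = 5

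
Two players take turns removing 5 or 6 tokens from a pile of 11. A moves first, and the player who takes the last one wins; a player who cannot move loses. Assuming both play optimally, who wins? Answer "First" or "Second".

Second

Mark each pile size as W (mover wins) or L (mover loses):
i:   0  1  2  3  4  5  6  7  8  9 10 11
     L  L  L  L  L  W  W  W  W  W  W  L
Position 11 is L, so the second player wins.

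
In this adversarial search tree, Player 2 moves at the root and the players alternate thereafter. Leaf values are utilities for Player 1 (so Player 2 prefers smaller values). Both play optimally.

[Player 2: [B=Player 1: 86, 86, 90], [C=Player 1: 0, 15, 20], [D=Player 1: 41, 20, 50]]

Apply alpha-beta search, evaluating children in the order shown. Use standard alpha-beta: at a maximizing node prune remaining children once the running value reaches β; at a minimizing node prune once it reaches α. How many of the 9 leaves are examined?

B [α=-∞,β=+∞]: v=90
C [α=-∞,β=90]: v=20
D [α=-∞,β=20]: v=41 after child 1 ≥ β → β-cutoff, skip 2
Root [α=-∞,β=+∞]: v=20
Leaves evaluated: 7 of 9.

7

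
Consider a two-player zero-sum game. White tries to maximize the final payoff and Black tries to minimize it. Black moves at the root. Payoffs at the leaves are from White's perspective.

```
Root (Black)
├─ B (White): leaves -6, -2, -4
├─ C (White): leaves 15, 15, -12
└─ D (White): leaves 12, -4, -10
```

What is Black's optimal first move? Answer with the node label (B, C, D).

B

B (White): max(-6, -2, -4) = -2
C (White): max(15, 15, -12) = 15
D (White): max(12, -4, -10) = 12
Root (Black): min(-2, 15, 12) = -2
Black picks the child with the lowest value: B (value -2).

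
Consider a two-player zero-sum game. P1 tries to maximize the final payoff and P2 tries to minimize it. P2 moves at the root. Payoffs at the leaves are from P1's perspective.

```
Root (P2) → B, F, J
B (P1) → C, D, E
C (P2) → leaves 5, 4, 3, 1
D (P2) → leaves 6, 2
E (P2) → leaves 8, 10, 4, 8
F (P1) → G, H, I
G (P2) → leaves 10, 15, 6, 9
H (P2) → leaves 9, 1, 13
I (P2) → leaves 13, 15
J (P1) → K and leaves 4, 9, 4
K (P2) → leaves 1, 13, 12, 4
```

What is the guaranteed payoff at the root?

C (P2): min(5, 4, 3, 1) = 1
D (P2): min(6, 2) = 2
E (P2): min(8, 10, 4, 8) = 4
B (P1): max(1, 2, 4) = 4
G (P2): min(10, 15, 6, 9) = 6
H (P2): min(9, 1, 13) = 1
I (P2): min(13, 15) = 13
F (P1): max(6, 1, 13) = 13
K (P2): min(1, 13, 12, 4) = 1
J (P1): max(1, 4, 9, 4) = 9
Root (P2): min(4, 13, 9) = 4

4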